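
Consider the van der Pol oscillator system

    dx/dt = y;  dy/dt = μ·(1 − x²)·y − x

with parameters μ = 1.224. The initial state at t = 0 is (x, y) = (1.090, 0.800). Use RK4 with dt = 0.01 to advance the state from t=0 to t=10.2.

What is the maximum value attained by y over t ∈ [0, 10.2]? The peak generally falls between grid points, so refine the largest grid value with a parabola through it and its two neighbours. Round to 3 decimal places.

max y = 2.911

t=0.000: state=(1.090, 0.800)
step 1 (dt=0.01): k1=(0.800, -1.274), k2=(0.794, -1.285), k3=(0.794, -1.285), k4=(0.787, -1.296); state += dt/6·(k1+2k2+2k3+k4)
t=0.010: state=(1.098, 0.787)
t=0.020: state=(1.106, 0.774)
t=0.030: state=(1.113, 0.761)
continuing one RK4 step at a time; state shown every 50 steps (Δt=0.5):
t=0.500: state=(1.308, 0.067)
t=1.000: state=(1.193, -0.490)
t=1.500: state=(0.828, -0.991)
t=2.000: state=(0.140, -1.863)
t=2.500: state=(-1.060, -2.633)
t=3.000: state=(-1.901, -0.559)
t=3.500: state=(-1.888, 0.366)
t=4.000: state=(-1.638, 0.606)
t=4.500: state=(-1.281, 0.842)
t=5.000: state=(-0.757, 1.322)
t=5.500: state=(0.149, 2.428)
t=6.000: state=(1.507, 2.280)
t=6.500: state=(2.010, 0.050)
t=7.000: state=(1.873, -0.464)
t=7.500: state=(1.594, -0.647)
t=8.000: state=(1.214, -0.898)
t=8.500: state=(0.647, -1.449)
t=9.000: state=(-0.353, -2.643)
t=9.500: state=(-1.674, -1.842)
t=10.000: state=(-2.009, 0.103)
t=10.200: state=(-1.962, 0.334)
largest grid value and its neighbours: y(5.750)=2.90929, y(5.760)=2.91111, y(5.770)=2.91085
parabola through these three points peaks at t≈5.764 with y≈2.91126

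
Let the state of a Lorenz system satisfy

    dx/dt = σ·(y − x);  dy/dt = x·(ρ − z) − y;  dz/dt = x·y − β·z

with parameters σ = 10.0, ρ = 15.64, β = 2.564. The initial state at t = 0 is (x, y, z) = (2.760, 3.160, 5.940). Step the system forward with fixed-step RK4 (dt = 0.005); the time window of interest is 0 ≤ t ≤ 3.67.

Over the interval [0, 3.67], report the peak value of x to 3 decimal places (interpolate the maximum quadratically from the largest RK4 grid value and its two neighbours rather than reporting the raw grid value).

max x = 10.459

t=0.000: state=(2.760, 3.160, 5.940)
step 1 (dt=0.005): k1=(4.000, 23.612, -6.509), k2=(4.490, 23.695, -6.272), k3=(4.480, 23.705, -6.269), k4=(4.961, 23.798, -6.028); state += dt/6·(k1+2k2+2k3+k4)
t=0.005: state=(2.782, 3.279, 5.909)
t=0.010: state=(2.810, 3.398, 5.880)
t=0.015: state=(2.841, 3.519, 5.853)
continuing one RK4 step at a time; state shown every 40 steps (Δt=0.2):
t=0.200: state=(6.531, 9.636, 8.232)
t=0.400: state=(10.140, 8.414, 20.899)
t=0.600: state=(3.634, 1.227, 16.639)
t=0.800: state=(1.770, 1.847, 10.433)
t=1.000: state=(3.141, 4.489, 7.397)
t=1.200: state=(7.507, 10.257, 10.940)
t=1.400: state=(8.878, 6.471, 20.409)
t=1.600: state=(3.525, 1.930, 15.362)
t=1.800: state=(2.662, 3.105, 10.204)
t=2.000: state=(4.956, 6.839, 9.023)
t=2.200: state=(8.936, 9.959, 16.005)
t=2.400: state=(6.349, 3.842, 18.409)
t=2.600: state=(3.317, 2.919, 13.024)
t=2.800: state=(4.142, 5.271, 10.025)
t=3.000: state=(7.393, 9.109, 12.927)
t=3.200: state=(7.856, 6.303, 18.459)
t=3.400: state=(4.443, 3.368, 15.066)
t=3.600: state=(4.083, 4.675, 11.420)
t=3.670: state=(4.653, 5.679, 10.989)
largest grid value and its neighbours: x(0.360)=10.45619, x(0.365)=10.45848, x(0.370)=10.44883
parabola through these three points peaks at t≈0.363 with x≈10.45905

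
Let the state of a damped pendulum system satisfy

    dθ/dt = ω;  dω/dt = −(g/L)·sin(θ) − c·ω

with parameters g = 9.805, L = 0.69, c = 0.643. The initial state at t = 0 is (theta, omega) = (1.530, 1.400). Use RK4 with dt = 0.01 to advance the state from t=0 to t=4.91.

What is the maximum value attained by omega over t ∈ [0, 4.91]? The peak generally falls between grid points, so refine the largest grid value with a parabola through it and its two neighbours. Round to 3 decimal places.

t=0.000: state=(1.530, 1.400)
step 1 (dt=0.01): k1=(1.400, -15.099), k2=(1.325, -15.054), k3=(1.325, -15.054), k4=(1.249, -15.008); state += dt/6·(k1+2k2+2k3+k4)
t=0.010: state=(1.543, 1.249)
t=0.020: state=(1.555, 1.100)
t=0.030: state=(1.565, 0.951)
continuing one RK4 step at a time; state shown every 20 steps (Δt=0.2):
t=0.200: state=(1.520, -1.435)
t=0.400: state=(0.985, -3.791)
t=0.600: state=(0.101, -4.679)
t=0.800: state=(-0.724, -3.238)
t=1.000: state=(-1.119, -0.663)
t=1.200: state=(-0.999, 1.791)
t=1.400: state=(-0.460, 3.371)
t=1.600: state=(0.232, 3.235)
t=1.800: state=(0.728, 1.547)
t=2.000: state=(0.824, -0.574)
t=2.200: state=(0.530, -2.219)
t=2.400: state=(0.017, -2.668)
t=2.600: state=(-0.443, -1.734)
t=2.800: state=(-0.630, -0.097)
t=3.000: state=(-0.492, 1.385)
t=3.200: state=(-0.131, 2.049)
t=3.400: state=(0.252, 1.611)
t=3.600: state=(0.463, 0.430)
t=3.800: state=(0.420, -0.811)
t=4.000: state=(0.175, -1.517)
t=4.200: state=(-0.129, -1.380)
t=4.400: state=(-0.331, -0.565)
t=4.600: state=(-0.343, 0.427)
t=4.800: state=(-0.182, 1.092)
t=4.910: state=(-0.055, 1.196)
largest grid value and its neighbours: omega(1.480)=3.55017, omega(1.490)=3.55050, omega(1.500)=3.54586
parabola through these three points peaks at t≈1.486 with omega≈3.55097

max omega = 3.551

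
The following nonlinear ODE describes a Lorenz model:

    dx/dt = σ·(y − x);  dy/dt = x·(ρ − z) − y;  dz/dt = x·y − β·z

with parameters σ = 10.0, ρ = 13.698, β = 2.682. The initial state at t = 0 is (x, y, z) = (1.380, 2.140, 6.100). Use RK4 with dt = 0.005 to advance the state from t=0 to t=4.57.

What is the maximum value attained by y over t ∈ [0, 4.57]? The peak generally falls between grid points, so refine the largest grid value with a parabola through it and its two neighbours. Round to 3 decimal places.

t=0.000: state=(1.380, 2.140, 6.100)
step 1 (dt=0.005): k1=(7.600, 8.345, -13.407), k2=(7.619, 8.516, -13.247), k3=(7.622, 8.515, -13.248), k4=(7.645, 8.686, -13.087); state += dt/6·(k1+2k2+2k3+k4)
t=0.005: state=(1.418, 2.183, 6.034)
t=0.010: state=(1.456, 2.227, 5.969)
t=0.015: state=(1.495, 2.273, 5.906)
continuing one RK4 step at a time; state shown every 40 steps (Δt=0.2):
t=0.200: state=(3.667, 5.449, 5.047)
t=0.400: state=(8.510, 10.815, 11.579)
t=0.600: state=(7.446, 4.396, 18.164)
t=0.800: state=(2.825, 1.802, 12.401)
t=1.000: state=(2.564, 3.110, 8.143)
t=1.200: state=(4.843, 6.597, 7.543)
t=1.400: state=(8.409, 9.333, 13.814)
t=1.600: state=(6.322, 4.142, 16.289)
t=1.800: state=(3.461, 2.976, 11.712)
t=2.000: state=(3.937, 4.791, 8.923)
t=2.200: state=(6.495, 7.951, 10.605)
t=2.400: state=(7.648, 6.917, 15.475)
t=2.600: state=(5.032, 3.860, 13.980)
t=2.800: state=(4.096, 4.293, 10.753)
t=3.000: state=(5.455, 6.494, 10.263)
t=3.200: state=(7.207, 7.526, 13.484)
t=3.400: state=(6.168, 5.133, 14.623)
t=3.600: state=(4.668, 4.391, 12.200)
t=3.800: state=(5.076, 5.681, 10.805)
t=4.000: state=(6.506, 7.096, 12.302)
t=4.200: state=(6.580, 6.052, 14.217)
t=4.400: state=(5.292, 4.797, 13.083)
t=4.570: state=(5.000, 5.153, 11.662)
largest grid value and its neighbours: y(0.410)=10.86224, y(0.415)=10.86709, y(0.420)=10.85876
parabola through these three points peaks at t≈0.414 with y≈10.86721

max y = 10.867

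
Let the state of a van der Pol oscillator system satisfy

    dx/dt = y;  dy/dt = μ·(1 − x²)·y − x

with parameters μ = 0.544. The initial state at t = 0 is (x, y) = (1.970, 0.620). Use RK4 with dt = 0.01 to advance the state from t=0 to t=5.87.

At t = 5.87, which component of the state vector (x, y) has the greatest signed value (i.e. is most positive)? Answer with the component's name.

largest component: y

t=0.000: state=(1.970, 0.620)
step 1 (dt=0.01): k1=(0.620, -2.942), k2=(0.605, -2.926), k3=(0.605, -2.926), k4=(0.591, -2.910); state += dt/6·(k1+2k2+2k3+k4)
t=0.010: state=(1.976, 0.591)
t=0.020: state=(1.982, 0.562)
t=0.030: state=(1.987, 0.533)
continuing one RK4 step at a time; state shown every 20 steps (Δt=0.2):
t=0.200: state=(2.040, 0.103)
t=0.400: state=(2.021, -0.272)
t=0.600: state=(1.938, -0.538)
t=0.800: state=(1.810, -0.738)
t=1.000: state=(1.645, -0.906)
t=1.200: state=(1.448, -1.066)
t=1.400: state=(1.218, -1.236)
t=1.600: state=(0.952, -1.427)
t=1.800: state=(0.645, -1.646)
t=2.000: state=(0.292, -1.889)
t=2.200: state=(-0.110, -2.122)
t=2.400: state=(-0.551, -2.266)
t=2.600: state=(-1.002, -2.204)
t=2.800: state=(-1.413, -1.856)
t=3.000: state=(-1.729, -1.285)
t=3.200: state=(-1.924, -0.670)
t=3.400: state=(-2.004, -0.151)
t=3.600: state=(-1.994, 0.233)
t=3.800: state=(-1.918, 0.509)
t=4.000: state=(-1.795, 0.717)
t=4.200: state=(-1.634, 0.890)
t=4.400: state=(-1.439, 1.054)
t=4.600: state=(-1.212, 1.225)
t=4.800: state=(-0.948, 1.417)
t=5.000: state=(-0.643, 1.636)
t=5.200: state=(-0.292, 1.878)
t=5.400: state=(0.108, 2.110)
t=5.600: state=(0.546, 2.254)
t=5.800: state=(0.996, 2.195)
t=5.870: state=(1.147, 2.108)
compare at T: x=1.147, y=2.108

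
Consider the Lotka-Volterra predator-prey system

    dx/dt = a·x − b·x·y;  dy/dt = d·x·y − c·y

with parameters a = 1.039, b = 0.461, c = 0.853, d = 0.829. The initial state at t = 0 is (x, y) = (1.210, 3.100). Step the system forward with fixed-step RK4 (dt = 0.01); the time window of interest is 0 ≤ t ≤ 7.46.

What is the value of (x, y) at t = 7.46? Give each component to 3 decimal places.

(x, y) = (0.901, 3.136)

t=0.000: state=(1.210, 3.100)
step 1 (dt=0.01): k1=(-0.472, 0.465), k2=(-0.472, 0.460), k3=(-0.472, 0.460), k4=(-0.473, 0.454); state += dt/6·(k1+2k2+2k3+k4)
t=0.010: state=(1.205, 3.105)
t=0.020: state=(1.201, 3.109)
t=0.030: state=(1.196, 3.113)
continuing one RK4 step at a time; state shown every 25 steps (Δt=0.25):
t=0.250: state=(1.092, 3.179)
t=0.500: state=(0.980, 3.183)
t=0.750: state=(0.884, 3.119)
t=1.000: state=(0.805, 3.001)
t=1.250: state=(0.745, 2.846)
t=1.500: state=(0.703, 2.671)
t=1.750: state=(0.677, 2.489)
t=2.000: state=(0.666, 2.310)
t=2.250: state=(0.668, 2.143)
t=2.500: state=(0.682, 1.991)
t=2.750: state=(0.709, 1.858)
t=3.000: state=(0.747, 1.745)
t=3.250: state=(0.796, 1.654)
t=3.500: state=(0.857, 1.586)
t=3.750: state=(0.928, 1.541)
t=4.000: state=(1.009, 1.522)
t=4.250: state=(1.098, 1.529)
t=4.500: state=(1.191, 1.566)
t=4.750: state=(1.285, 1.636)
t=5.000: state=(1.372, 1.741)
t=5.250: state=(1.444, 1.883)
t=5.500: state=(1.492, 2.064)
t=5.750: state=(1.506, 2.276)
t=6.000: state=(1.483, 2.509)
t=6.250: state=(1.421, 2.740)
t=6.500: state=(1.327, 2.944)
t=6.750: state=(1.214, 3.096)
t=7.000: state=(1.096, 3.178)
t=7.250: state=(0.984, 3.184)
t=7.460: state=(0.901, 3.136)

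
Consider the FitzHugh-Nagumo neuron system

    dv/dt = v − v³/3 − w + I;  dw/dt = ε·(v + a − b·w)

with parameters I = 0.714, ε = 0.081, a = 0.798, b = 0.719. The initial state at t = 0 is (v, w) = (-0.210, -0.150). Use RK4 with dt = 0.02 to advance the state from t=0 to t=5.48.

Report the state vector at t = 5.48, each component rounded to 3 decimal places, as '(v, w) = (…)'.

(v, w) = (1.741, 0.774)

t=0.000: state=(-0.210, -0.150)
step 1 (dt=0.02): k1=(0.657, 0.056), k2=(0.663, 0.057), k3=(0.663, 0.057), k4=(0.669, 0.057); state += dt/6·(k1+2k2+2k3+k4)
t=0.020: state=(-0.197, -0.149)
t=0.040: state=(-0.183, -0.148)
t=0.060: state=(-0.170, -0.147)
continuing one RK4 step at a time; state shown every 10 steps (Δt=0.2):
t=0.200: state=(-0.066, -0.138)
t=0.400: state=(0.106, -0.123)
t=0.600: state=(0.312, -0.105)
t=0.800: state=(0.555, -0.084)
t=1.000: state=(0.827, -0.059)
t=1.200: state=(1.111, -0.030)
t=1.400: state=(1.375, 0.003)
t=1.600: state=(1.590, 0.040)
t=1.800: state=(1.743, 0.079)
t=2.000: state=(1.839, 0.120)
t=2.200: state=(1.892, 0.162)
t=2.400: state=(1.918, 0.203)
t=2.600: state=(1.926, 0.245)
t=2.800: state=(1.925, 0.286)
t=3.000: state=(1.918, 0.326)
t=3.200: state=(1.907, 0.366)
t=3.400: state=(1.895, 0.405)
t=3.600: state=(1.882, 0.444)
t=3.800: state=(1.868, 0.482)
t=4.000: state=(1.853, 0.519)
t=4.200: state=(1.838, 0.556)
t=4.400: state=(1.823, 0.592)
t=4.600: state=(1.808, 0.627)
t=4.800: state=(1.793, 0.661)
t=5.000: state=(1.778, 0.695)
t=5.200: state=(1.762, 0.729)
t=5.400: state=(1.747, 0.761)
t=5.480: state=(1.741, 0.774)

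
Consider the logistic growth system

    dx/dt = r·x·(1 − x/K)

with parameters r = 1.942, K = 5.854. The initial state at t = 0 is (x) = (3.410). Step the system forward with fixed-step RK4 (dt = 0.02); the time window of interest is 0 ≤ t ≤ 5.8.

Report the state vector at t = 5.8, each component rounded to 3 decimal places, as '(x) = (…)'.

(x) = (5.854)

t=0.000: state=(3.410)
step 1 (dt=0.02): k1=(2.765), k2=(2.756), k3=(2.756), k4=(2.746); state += dt/6·(k1+2k2+2k3+k4)
t=0.020: state=(3.465)
t=0.040: state=(3.520)
t=0.060: state=(3.574)
continuing one RK4 step at a time; state shown every 10 steps (Δt=0.2):
t=0.200: state=(3.939)
t=0.400: state=(4.403)
t=0.600: state=(4.785)
t=0.800: state=(5.083)
t=1.000: state=(5.308)
t=1.200: state=(5.473)
t=1.400: state=(5.590)
t=1.600: state=(5.672)
t=1.800: state=(5.729)
t=2.000: state=(5.769)
t=2.200: state=(5.796)
t=2.400: state=(5.815)
t=2.600: state=(5.827)
t=2.800: state=(5.836)
t=3.000: state=(5.842)
t=3.200: state=(5.846)
t=3.400: state=(5.848)
t=3.600: state=(5.850)
t=3.800: state=(5.851)
t=4.000: state=(5.852)
t=4.200: state=(5.853)
t=4.400: state=(5.853)
t=4.600: state=(5.853)
t=4.800: state=(5.854)
t=5.000: state=(5.854)
t=5.200: state=(5.854)
t=5.400: state=(5.854)
t=5.600: state=(5.854)
t=5.800: state=(5.854)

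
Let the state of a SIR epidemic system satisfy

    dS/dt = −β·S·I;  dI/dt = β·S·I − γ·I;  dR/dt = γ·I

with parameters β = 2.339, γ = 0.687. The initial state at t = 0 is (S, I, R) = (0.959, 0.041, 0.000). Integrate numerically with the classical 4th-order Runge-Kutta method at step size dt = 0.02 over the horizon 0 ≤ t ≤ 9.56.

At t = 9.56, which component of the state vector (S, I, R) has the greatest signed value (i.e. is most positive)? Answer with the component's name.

largest component: R

t=0.000: state=(0.959, 0.041, 0.000)
step 1 (dt=0.02): k1=(-0.092, 0.064, 0.028), k2=(-0.093, 0.065, 0.029), k3=(-0.093, 0.065, 0.029), k4=(-0.095, 0.066, 0.029); state += dt/6·(k1+2k2+2k3+k4)
t=0.020: state=(0.957, 0.042, 0.001)
t=0.040: state=(0.955, 0.044, 0.001)
t=0.060: state=(0.953, 0.045, 0.002)
continuing one RK4 step at a time; state shown every 25 steps (Δt=0.5):
t=0.500: state=(0.893, 0.086, 0.021)
t=1.000: state=(0.774, 0.163, 0.063)
t=1.500: state=(0.605, 0.260, 0.135)
t=2.000: state=(0.425, 0.336, 0.239)
t=2.500: state=(0.282, 0.358, 0.360)
t=3.000: state=(0.187, 0.333, 0.480)
t=3.500: state=(0.130, 0.284, 0.586)
t=4.000: state=(0.097, 0.229, 0.674)
t=4.500: state=(0.076, 0.180, 0.744)
t=5.000: state=(0.063, 0.138, 0.798)
t=5.500: state=(0.055, 0.105, 0.840)
t=6.000: state=(0.049, 0.079, 0.871)
t=6.500: state=(0.046, 0.059, 0.895)
t=7.000: state=(0.043, 0.044, 0.913)
t=7.500: state=(0.041, 0.033, 0.926)
t=8.000: state=(0.040, 0.025, 0.936)
t=8.500: state=(0.039, 0.018, 0.943)
t=9.000: state=(0.038, 0.014, 0.949)
t=9.500: state=(0.037, 0.010, 0.953)
t=9.560: state=(0.037, 0.010, 0.953)
compare at T: S=0.037, I=0.010, R=0.953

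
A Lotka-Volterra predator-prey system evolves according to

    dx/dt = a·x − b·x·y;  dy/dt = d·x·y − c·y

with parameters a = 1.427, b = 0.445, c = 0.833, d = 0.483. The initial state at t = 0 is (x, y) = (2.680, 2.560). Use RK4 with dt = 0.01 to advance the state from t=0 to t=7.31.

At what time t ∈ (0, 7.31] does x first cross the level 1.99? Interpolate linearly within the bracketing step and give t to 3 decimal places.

t = 1.403

t=0.000: state=(2.680, 2.560)
step 1 (dt=0.01): k1=(0.771, 1.181), k2=(0.765, 1.189), k3=(0.765, 1.189), k4=(0.759, 1.196); state += dt/6·(k1+2k2+2k3+k4)
t=0.010: state=(2.688, 2.572)
t=0.020: state=(2.695, 2.584)
t=0.030: state=(2.703, 2.596)
continuing one RK4 step at a time; state shown every 25 steps (Δt=0.25):
t=0.250: state=(2.828, 2.902)
t=0.500: state=(2.859, 3.326)
t=0.750: state=(2.749, 3.795)
t=1.000: state=(2.511, 4.238)
t=1.250: state=(2.195, 4.574)
t=1.400: state=(1.994, 4.698)
next step: t=1.410: state=(1.981, 4.704) — x has crossed 1.99
linear interpolation between t=1.400 (1.99420) and t=1.410 (1.98098) → t≈1.403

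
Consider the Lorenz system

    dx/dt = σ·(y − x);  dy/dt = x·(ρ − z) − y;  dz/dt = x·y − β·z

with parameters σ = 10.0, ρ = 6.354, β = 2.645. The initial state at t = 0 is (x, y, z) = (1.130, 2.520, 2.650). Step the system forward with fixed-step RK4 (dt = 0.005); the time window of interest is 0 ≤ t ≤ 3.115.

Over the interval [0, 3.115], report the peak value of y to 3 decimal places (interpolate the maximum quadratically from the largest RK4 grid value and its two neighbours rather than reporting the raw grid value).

max y = 5.243

t=0.000: state=(1.130, 2.520, 2.650)
step 1 (dt=0.005): k1=(13.900, 1.666, -4.162), k2=(13.594, 1.802, -4.042), k3=(13.605, 1.799, -4.044), k4=(13.310, 1.933, -3.926); state += dt/6·(k1+2k2+2k3+k4)
t=0.005: state=(1.198, 2.529, 2.630)
t=0.010: state=(1.263, 2.539, 2.611)
t=0.015: state=(1.326, 2.551, 2.593)
continuing one RK4 step at a time; state shown every 40 steps (Δt=0.2):
t=0.200: state=(2.844, 3.542, 2.585)
t=0.400: state=(4.264, 4.928, 3.982)
t=0.600: state=(5.043, 5.053, 6.193)
t=0.800: state=(4.358, 3.796, 6.918)
t=1.000: state=(3.348, 2.982, 6.008)
t=1.200: state=(2.977, 2.956, 4.939)
t=1.400: state=(3.182, 3.385, 4.411)
t=1.600: state=(3.687, 3.959, 4.583)
t=1.800: state=(4.129, 4.267, 5.258)
t=2.000: state=(4.167, 4.073, 5.829)
t=2.200: state=(3.858, 3.679, 5.838)
t=2.400: state=(3.568, 3.474, 5.470)
t=2.600: state=(3.504, 3.531, 5.126)
t=2.800: state=(3.637, 3.730, 5.033)
t=3.000: state=(3.823, 3.903, 5.193)
t=3.115: state=(3.894, 3.936, 5.335)
largest grid value and its neighbours: y(0.510)=5.24270, y(0.515)=5.24301, y(0.520)=5.24200
parabola through these three points peaks at t≈0.514 with y≈5.24305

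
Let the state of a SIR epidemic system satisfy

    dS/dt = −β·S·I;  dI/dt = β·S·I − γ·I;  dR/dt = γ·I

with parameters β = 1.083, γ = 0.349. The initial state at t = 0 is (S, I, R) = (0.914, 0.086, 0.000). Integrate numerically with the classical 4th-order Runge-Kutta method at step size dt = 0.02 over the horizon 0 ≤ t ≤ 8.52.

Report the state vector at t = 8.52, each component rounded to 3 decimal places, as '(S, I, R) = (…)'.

t=0.000: state=(0.914, 0.086, 0.000)
step 1 (dt=0.02): k1=(-0.085, 0.055, 0.030), k2=(-0.086, 0.055, 0.030), k3=(-0.086, 0.055, 0.030), k4=(-0.086, 0.056, 0.030); state += dt/6·(k1+2k2+2k3+k4)
t=0.020: state=(0.912, 0.087, 0.001)
t=0.040: state=(0.911, 0.088, 0.001)
t=0.060: state=(0.909, 0.089, 0.002)
continuing one RK4 step at a time; state shown every 25 steps (Δt=0.5):
t=0.500: state=(0.865, 0.117, 0.018)
t=1.000: state=(0.804, 0.155, 0.041)
t=1.500: state=(0.731, 0.197, 0.072)
t=2.000: state=(0.650, 0.240, 0.110)
t=2.500: state=(0.564, 0.280, 0.155)
t=3.000: state=(0.480, 0.312, 0.207)
t=3.500: state=(0.403, 0.333, 0.264)
t=4.000: state=(0.336, 0.342, 0.323)
t=4.500: state=(0.279, 0.339, 0.382)
t=5.000: state=(0.233, 0.327, 0.441)
t=5.500: state=(0.196, 0.308, 0.496)
t=6.000: state=(0.167, 0.285, 0.548)
t=6.500: state=(0.144, 0.261, 0.595)
t=7.000: state=(0.126, 0.235, 0.639)
t=7.500: state=(0.112, 0.211, 0.678)
t=8.000: state=(0.100, 0.187, 0.712)
t=8.500: state=(0.091, 0.166, 0.743)
t=8.520: state=(0.091, 0.165, 0.744)

(S, I, R) = (0.091, 0.165, 0.744)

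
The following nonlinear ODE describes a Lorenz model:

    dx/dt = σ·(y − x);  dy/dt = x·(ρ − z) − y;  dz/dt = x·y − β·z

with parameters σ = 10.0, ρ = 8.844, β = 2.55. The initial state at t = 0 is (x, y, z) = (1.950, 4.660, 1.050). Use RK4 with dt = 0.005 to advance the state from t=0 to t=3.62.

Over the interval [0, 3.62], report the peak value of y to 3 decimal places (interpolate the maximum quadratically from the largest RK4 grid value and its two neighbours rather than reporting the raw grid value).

max y = 8.686

t=0.000: state=(1.950, 4.660, 1.050)
step 1 (dt=0.005): k1=(27.100, 10.538, 6.409), k2=(26.686, 11.008, 6.738), k3=(26.708, 10.997, 6.733), k4=(26.314, 11.454, 7.061); state += dt/6·(k1+2k2+2k3+k4)
t=0.005: state=(2.084, 4.715, 1.084)
t=0.010: state=(2.213, 4.774, 1.121)
t=0.015: state=(2.340, 4.838, 1.161)
continuing one RK4 step at a time; state shown every 40 steps (Δt=0.2):
t=0.200: state=(6.330, 8.287, 5.376)
t=0.400: state=(7.291, 5.831, 12.319)
t=0.600: state=(3.408, 1.880, 10.211)
t=0.800: state=(1.873, 1.689, 6.739)
t=1.000: state=(2.139, 2.535, 4.677)
t=1.200: state=(3.424, 4.313, 4.313)
t=1.400: state=(5.444, 6.389, 6.544)
t=1.600: state=(6.098, 5.645, 9.897)
t=1.800: state=(4.376, 3.465, 9.567)
t=2.000: state=(3.236, 3.027, 7.516)
t=2.200: state=(3.394, 3.716, 6.205)
t=2.400: state=(4.345, 4.912, 6.380)
t=2.600: state=(5.274, 5.518, 7.952)
t=2.800: state=(5.085, 4.701, 9.044)
t=3.000: state=(4.213, 3.842, 8.453)
t=3.200: state=(3.829, 3.823, 7.403)
t=3.400: state=(4.113, 4.370, 6.974)
t=3.600: state=(4.675, 4.924, 7.446)
t=3.620: state=(4.723, 4.953, 7.528)
largest grid value and its neighbours: y(0.250)=8.68300, y(0.255)=8.68578, y(0.260)=8.68105
parabola through these three points peaks at t≈0.254 with y≈8.68584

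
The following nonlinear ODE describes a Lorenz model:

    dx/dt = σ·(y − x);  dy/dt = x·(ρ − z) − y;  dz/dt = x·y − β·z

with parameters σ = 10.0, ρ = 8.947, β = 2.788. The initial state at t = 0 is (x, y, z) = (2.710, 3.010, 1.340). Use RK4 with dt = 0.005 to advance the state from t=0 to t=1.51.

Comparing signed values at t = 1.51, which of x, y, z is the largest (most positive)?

largest component: z

t=0.000: state=(2.710, 3.010, 1.340)
step 1 (dt=0.005): k1=(3.000, 17.605, 4.421), k2=(3.365, 17.588, 4.533), k3=(3.356, 17.594, 4.534), k4=(3.712, 17.583, 4.648); state += dt/6·(k1+2k2+2k3+k4)
t=0.005: state=(2.727, 3.098, 1.363)
t=0.010: state=(2.747, 3.186, 1.387)
t=0.015: state=(2.771, 3.274, 1.412)
continuing one RK4 step at a time; state shown every 10 steps (Δt=0.05):
t=0.050: state=(3.016, 3.898, 1.626)
t=0.100: state=(3.562, 4.842, 2.086)
t=0.150: state=(4.279, 5.849, 2.796)
t=0.200: state=(5.113, 6.855, 3.832)
t=0.250: state=(5.990, 7.718, 5.236)
t=0.300: state=(6.795, 8.231, 6.957)
t=0.350: state=(7.372, 8.193, 8.796)
t=0.400: state=(7.574, 7.535, 10.422)
t=0.450: state=(7.330, 6.410, 11.508)
t=0.500: state=(6.695, 5.132, 11.903)
t=0.550: state=(5.830, 3.998, 11.682)
t=0.600: state=(4.920, 3.161, 11.051)
t=0.650: state=(4.106, 2.633, 10.216)
t=0.700: state=(3.460, 2.352, 9.321)
t=0.750: state=(2.996, 2.246, 8.451)
t=0.800: state=(2.701, 2.261, 7.648)
t=0.850: state=(2.547, 2.363, 6.934)
t=0.900: state=(2.509, 2.534, 6.319)
t=0.950: state=(2.567, 2.768, 5.810)
t=1.000: state=(2.706, 3.062, 5.412)
t=1.050: state=(2.920, 3.418, 5.133)
t=1.100: state=(3.203, 3.833, 4.983)
t=1.150: state=(3.549, 4.301, 4.976)
t=1.200: state=(3.951, 4.805, 5.127)
t=1.250: state=(4.397, 5.318, 5.449)
t=1.300: state=(4.863, 5.794, 5.945)
t=1.350: state=(5.315, 6.177, 6.600)
t=1.400: state=(5.709, 6.404, 7.368)
t=1.450: state=(5.994, 6.427, 8.170)
t=1.500: state=(6.130, 6.230, 8.907)
t=1.510: state=(6.136, 6.167, 9.037)
compare at T: x=6.136, y=6.167, z=9.037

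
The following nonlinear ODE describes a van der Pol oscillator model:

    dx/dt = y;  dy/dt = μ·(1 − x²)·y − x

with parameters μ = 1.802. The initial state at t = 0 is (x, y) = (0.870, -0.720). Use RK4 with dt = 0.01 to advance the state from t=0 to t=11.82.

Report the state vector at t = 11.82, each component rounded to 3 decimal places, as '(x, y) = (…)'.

(x, y) = (0.400, 3.170)

t=0.000: state=(0.870, -0.720)
step 1 (dt=0.01): k1=(-0.720, -1.185), k2=(-0.726, -1.193), k3=(-0.726, -1.193), k4=(-0.732, -1.200); state += dt/6·(k1+2k2+2k3+k4)
t=0.010: state=(0.863, -0.732)
t=0.020: state=(0.855, -0.744)
t=0.030: state=(0.848, -0.756)
continuing one RK4 step at a time; state shown every 50 steps (Δt=0.5):
t=0.500: state=(0.312, -1.663)
t=1.000: state=(-0.976, -3.279)
t=1.500: state=(-1.940, -0.392)
t=2.000: state=(-1.888, 0.329)
t=2.500: state=(-1.691, 0.445)
t=3.000: state=(-1.440, 0.571)
t=3.500: state=(-1.099, 0.829)
t=4.000: state=(-0.537, 1.561)
t=4.500: state=(0.699, 3.493)
t=5.000: state=(1.957, 0.734)
t=5.500: state=(1.963, -0.298)
t=6.000: state=(1.781, -0.413)
t=6.500: state=(1.551, -0.512)
t=7.000: state=(1.255, -0.696)
t=7.500: state=(0.812, -1.155)
t=8.000: state=(-0.066, -2.632)
t=8.500: state=(-1.654, -2.344)
t=9.000: state=(-2.011, 0.146)
t=9.500: state=(-1.861, 0.377)
t=10.000: state=(-1.651, 0.466)
t=10.500: state=(-1.387, 0.604)
t=11.000: state=(-1.021, 0.908)
t=11.500: state=(-0.385, 1.819)
t=11.820: state=(0.400, 3.170)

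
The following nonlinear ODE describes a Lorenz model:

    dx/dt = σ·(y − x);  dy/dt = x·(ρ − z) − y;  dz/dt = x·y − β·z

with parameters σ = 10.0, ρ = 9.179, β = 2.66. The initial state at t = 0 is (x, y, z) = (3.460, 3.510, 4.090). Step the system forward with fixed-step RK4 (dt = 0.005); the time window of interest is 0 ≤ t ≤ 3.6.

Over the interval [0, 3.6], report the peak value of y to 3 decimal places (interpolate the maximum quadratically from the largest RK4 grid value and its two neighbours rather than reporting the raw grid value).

max y = 6.969

t=0.000: state=(3.460, 3.510, 4.090)
step 1 (dt=0.005): k1=(0.500, 14.098, 1.265), k2=(0.840, 14.058, 1.383), k3=(0.830, 14.062, 1.385), k4=(1.162, 14.025, 1.505); state += dt/6·(k1+2k2+2k3+k4)
t=0.005: state=(3.464, 3.580, 4.097)
t=0.010: state=(3.472, 3.650, 4.105)
t=0.015: state=(3.482, 3.720, 4.114)
continuing one RK4 step at a time; state shown every 40 steps (Δt=0.2):
t=0.200: state=(5.058, 6.200, 5.691)
t=0.400: state=(6.552, 6.540, 9.721)
t=0.600: state=(5.024, 3.910, 10.433)
t=0.800: state=(3.428, 3.044, 8.183)
t=1.000: state=(3.387, 3.672, 6.496)
t=1.200: state=(4.368, 5.000, 6.450)
t=1.400: state=(5.488, 5.830, 8.146)
t=1.600: state=(5.373, 4.955, 9.497)
t=1.800: state=(4.380, 3.953, 8.840)
t=2.000: state=(3.952, 3.958, 7.645)
t=2.200: state=(4.305, 4.610, 7.214)
t=2.400: state=(4.945, 5.210, 7.841)
t=2.600: state=(5.137, 5.046, 8.720)
t=2.800: state=(4.717, 4.458, 8.739)
t=3.000: state=(4.338, 4.251, 8.123)
t=3.200: state=(4.390, 4.512, 7.705)
t=3.400: state=(4.714, 4.878, 7.868)
t=3.600: state=(4.915, 4.930, 8.339)
largest grid value and its neighbours: y(0.315)=6.96823, y(0.320)=6.96865, y(0.325)=6.96580
parabola through these three points peaks at t≈0.318 with y≈6.96887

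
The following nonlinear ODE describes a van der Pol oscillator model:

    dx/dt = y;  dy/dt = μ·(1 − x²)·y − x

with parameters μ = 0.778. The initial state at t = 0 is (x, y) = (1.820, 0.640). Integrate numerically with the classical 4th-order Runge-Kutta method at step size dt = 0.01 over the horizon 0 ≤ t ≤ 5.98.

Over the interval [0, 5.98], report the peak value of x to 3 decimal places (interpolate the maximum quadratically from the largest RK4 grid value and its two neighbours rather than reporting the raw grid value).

max x = 1.898

t=0.000: state=(1.820, 0.640)
step 1 (dt=0.01): k1=(0.640, -2.971), k2=(0.625, -2.954), k3=(0.625, -2.953), k4=(0.610, -2.935); state += dt/6·(k1+2k2+2k3+k4)
t=0.010: state=(1.826, 0.610)
t=0.020: state=(1.832, 0.581)
t=0.030: state=(1.838, 0.553)
continuing one RK4 step at a time; state shown every 20 steps (Δt=0.2):
t=0.200: state=(1.894, 0.126)
t=0.400: state=(1.881, -0.227)
t=0.600: state=(1.811, -0.465)
t=0.800: state=(1.700, -0.637)
t=1.000: state=(1.558, -0.780)
t=1.200: state=(1.388, -0.921)
t=1.400: state=(1.188, -1.076)
t=1.600: state=(0.955, -1.263)
t=1.800: state=(0.680, -1.497)
t=2.000: state=(0.353, -1.786)
t=2.200: state=(-0.037, -2.110)
t=2.400: state=(-0.488, -2.379)
t=2.600: state=(-0.972, -2.402)
t=2.800: state=(-1.420, -2.006)
t=3.000: state=(-1.753, -1.291)
t=3.200: state=(-1.937, -0.575)
t=3.400: state=(-1.996, -0.049)
t=3.600: state=(-1.969, 0.288)
t=3.800: state=(-1.888, 0.504)
t=4.000: state=(-1.772, 0.657)
t=4.200: state=(-1.627, 0.785)
t=4.400: state=(-1.458, 0.912)
t=4.600: state=(-1.262, 1.054)
t=4.800: state=(-1.034, 1.227)
t=5.000: state=(-0.768, 1.446)
t=5.200: state=(-0.452, 1.721)
t=5.400: state=(-0.076, 2.044)
t=5.600: state=(0.364, 2.346)
t=5.800: state=(0.850, 2.456)
t=5.980: state=(1.276, 2.216)
largest grid value and its neighbours: x(0.250)=1.89755, x(0.260)=1.89770, x(0.270)=1.89765
parabola through these three points peaks at t≈0.262 with x≈1.89770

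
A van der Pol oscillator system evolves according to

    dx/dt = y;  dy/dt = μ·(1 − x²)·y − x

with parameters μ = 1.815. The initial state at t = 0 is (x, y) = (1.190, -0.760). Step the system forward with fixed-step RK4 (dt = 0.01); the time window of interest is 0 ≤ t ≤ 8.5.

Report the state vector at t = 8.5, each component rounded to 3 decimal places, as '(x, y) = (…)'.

(x, y) = (-0.582, -3.404)

t=0.000: state=(1.190, -0.760)
step 1 (dt=0.01): k1=(-0.760, -0.616), k2=(-0.763, -0.622), k3=(-0.763, -0.622), k4=(-0.766, -0.629); state += dt/6·(k1+2k2+2k3+k4)
t=0.010: state=(1.182, -0.766)
t=0.020: state=(1.175, -0.773)
t=0.030: state=(1.167, -0.779)
continuing one RK4 step at a time; state shown every 50 steps (Δt=0.5):
t=0.500: state=(0.695, -1.324)
t=1.000: state=(-0.344, -3.108)
t=1.500: state=(-1.845, -1.473)
t=2.000: state=(-1.993, 0.239)
t=2.500: state=(-1.825, 0.392)
t=3.000: state=(-1.608, 0.482)
t=3.500: state=(-1.332, 0.637)
t=4.000: state=(-0.939, 0.996)
t=4.500: state=(-0.215, 2.127)
t=5.000: state=(1.324, 3.263)
t=5.500: state=(2.018, 0.049)
t=6.000: state=(1.904, -0.352)
t=6.500: state=(1.705, -0.440)
t=7.000: state=(1.459, -0.558)
t=7.500: state=(1.127, -0.800)
t=8.000: state=(0.591, -1.476)
t=8.500: state=(-0.582, -3.404)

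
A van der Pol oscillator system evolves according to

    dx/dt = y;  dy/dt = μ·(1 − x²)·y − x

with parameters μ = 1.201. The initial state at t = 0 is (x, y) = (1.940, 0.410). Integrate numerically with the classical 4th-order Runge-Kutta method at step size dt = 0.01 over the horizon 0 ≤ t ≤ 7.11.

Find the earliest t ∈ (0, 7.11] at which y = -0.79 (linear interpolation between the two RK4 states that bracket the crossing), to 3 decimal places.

t=0.000: state=(1.940, 0.410)
step 1 (dt=0.01): k1=(0.410, -3.301), k2=(0.393, -3.252), k3=(0.394, -3.252), k4=(0.377, -3.204); state += dt/6·(k1+2k2+2k3+k4)
t=0.010: state=(1.944, 0.377)
t=0.020: state=(1.948, 0.346)
t=0.030: state=(1.951, 0.315)
continuing one RK4 step at a time; state shown every 25 steps (Δt=0.25):
t=0.250: state=(1.962, -0.155)
t=0.500: state=(1.889, -0.399)
t=0.750: state=(1.772, -0.527)
t=1.000: state=(1.628, -0.625)
t=1.250: state=(1.459, -0.731)
t=1.360: state=(1.375, -0.786)
next step: t=1.370: state=(1.367, -0.791) — y has crossed -0.79
linear interpolation between t=1.360 (-0.78565) and t=1.370 (-0.79103) → t≈1.368

t = 1.368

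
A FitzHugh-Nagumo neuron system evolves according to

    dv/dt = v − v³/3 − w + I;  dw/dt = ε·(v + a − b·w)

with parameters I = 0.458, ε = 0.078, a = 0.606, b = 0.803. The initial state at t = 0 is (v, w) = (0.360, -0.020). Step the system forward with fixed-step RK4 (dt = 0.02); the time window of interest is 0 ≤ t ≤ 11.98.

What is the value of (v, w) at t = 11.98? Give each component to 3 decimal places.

(v, w) = (0.916, 1.300)

t=0.000: state=(0.360, -0.020)
step 1 (dt=0.02): k1=(0.822, 0.077), k2=(0.829, 0.077), k3=(0.829, 0.077), k4=(0.835, 0.078); state += dt/6·(k1+2k2+2k3+k4)
t=0.020: state=(0.377, -0.018)
t=0.040: state=(0.393, -0.017)
t=0.060: state=(0.410, -0.015)
continuing one RK4 step at a time; state shown every 25 steps (Δt=0.5):
t=0.500: state=(0.843, 0.027)
t=1.000: state=(1.358, 0.092)
t=1.500: state=(1.677, 0.171)
t=2.000: state=(1.786, 0.256)
t=2.500: state=(1.798, 0.341)
t=3.000: state=(1.777, 0.422)
t=3.500: state=(1.745, 0.500)
t=4.000: state=(1.710, 0.574)
t=4.500: state=(1.673, 0.645)
t=5.000: state=(1.635, 0.711)
t=5.500: state=(1.597, 0.775)
t=6.000: state=(1.558, 0.835)
t=6.500: state=(1.518, 0.891)
t=7.000: state=(1.477, 0.945)
t=7.500: state=(1.434, 0.995)
t=8.000: state=(1.391, 1.042)
t=8.500: state=(1.345, 1.085)
t=9.000: state=(1.297, 1.126)
t=9.500: state=(1.247, 1.163)
t=10.000: state=(1.193, 1.197)
t=10.500: state=(1.134, 1.228)
t=11.000: state=(1.070, 1.256)
t=11.500: state=(0.997, 1.280)
t=11.980: state=(0.916, 1.300)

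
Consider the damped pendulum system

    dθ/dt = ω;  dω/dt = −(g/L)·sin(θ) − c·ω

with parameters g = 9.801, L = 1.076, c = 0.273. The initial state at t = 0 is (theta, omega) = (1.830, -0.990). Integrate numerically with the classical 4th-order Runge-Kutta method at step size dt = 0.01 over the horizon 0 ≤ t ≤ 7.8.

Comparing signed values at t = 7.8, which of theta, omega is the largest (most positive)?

t=0.000: state=(1.830, -0.990)
step 1 (dt=0.01): k1=(-0.990, -8.534), k2=(-1.033, -8.534), k3=(-1.033, -8.534), k4=(-1.075, -8.535); state += dt/6·(k1+2k2+2k3+k4)
t=0.010: state=(1.820, -1.075)
t=0.020: state=(1.808, -1.161)
t=0.030: state=(1.796, -1.246)
continuing one RK4 step at a time; state shown every 50 steps (Δt=0.5):
t=0.500: state=(0.336, -4.483)
t=1.000: state=(-1.405, -1.532)
t=1.500: state=(-1.042, 2.821)
t=2.000: state=(0.728, 2.987)
t=2.500: state=(1.187, -1.221)
t=3.000: state=(-0.155, -3.253)
t=3.500: state=(-1.078, 0.018)
t=4.000: state=(-0.219, 2.856)
t=4.500: state=(0.875, 0.797)
t=5.000: state=(0.427, -2.257)
t=5.500: state=(-0.656, -1.279)
t=6.000: state=(-0.521, 1.663)
t=6.500: state=(0.457, 1.503)
t=7.000: state=(0.545, -1.145)
t=7.500: state=(-0.292, -1.551)
t=7.800: state=(-0.576, -0.247)
compare at T: theta=-0.576, omega=-0.247

largest component: omega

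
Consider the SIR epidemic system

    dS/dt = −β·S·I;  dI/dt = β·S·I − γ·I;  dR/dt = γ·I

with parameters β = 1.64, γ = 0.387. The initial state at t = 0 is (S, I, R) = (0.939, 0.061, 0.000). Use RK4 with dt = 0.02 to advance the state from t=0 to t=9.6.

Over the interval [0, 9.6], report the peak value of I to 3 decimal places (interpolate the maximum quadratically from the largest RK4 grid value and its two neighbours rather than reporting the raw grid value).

t=0.000: state=(0.939, 0.061, 0.000)
step 1 (dt=0.02): k1=(-0.094, 0.070, 0.024), k2=(-0.095, 0.071, 0.024), k3=(-0.095, 0.071, 0.024), k4=(-0.096, 0.072, 0.024); state += dt/6·(k1+2k2+2k3+k4)
t=0.020: state=(0.937, 0.062, 0.000)
t=0.040: state=(0.935, 0.064, 0.001)
t=0.060: state=(0.933, 0.065, 0.001)
continuing one RK4 step at a time; state shown every 25 steps (Δt=0.5):
t=0.500: state=(0.878, 0.106, 0.016)
t=1.000: state=(0.784, 0.173, 0.043)
t=1.500: state=(0.658, 0.258, 0.084)
t=2.000: state=(0.513, 0.344, 0.143)
t=2.500: state=(0.376, 0.408, 0.216)
t=3.000: state=(0.265, 0.436, 0.298)
t=3.500: state=(0.186, 0.432, 0.383)
t=4.000: state=(0.132, 0.405, 0.464)
t=4.500: state=(0.096, 0.366, 0.538)
t=5.000: state=(0.072, 0.323, 0.605)
t=5.500: state=(0.056, 0.280, 0.663)
t=6.000: state=(0.046, 0.241, 0.714)
t=6.500: state=(0.038, 0.205, 0.757)
t=7.000: state=(0.033, 0.174, 0.793)
t=7.500: state=(0.029, 0.147, 0.824)
t=8.000: state=(0.026, 0.124, 0.851)
t=8.500: state=(0.023, 0.104, 0.873)
t=9.000: state=(0.022, 0.087, 0.891)
t=9.500: state=(0.020, 0.073, 0.907)
t=9.600: state=(0.020, 0.071, 0.909)
largest grid value and its neighbours: I(3.140)=0.43809, I(3.160)=0.43812, I(3.180)=0.43811
parabola through these three points peaks at t≈3.164 with I≈0.43812

max I = 0.438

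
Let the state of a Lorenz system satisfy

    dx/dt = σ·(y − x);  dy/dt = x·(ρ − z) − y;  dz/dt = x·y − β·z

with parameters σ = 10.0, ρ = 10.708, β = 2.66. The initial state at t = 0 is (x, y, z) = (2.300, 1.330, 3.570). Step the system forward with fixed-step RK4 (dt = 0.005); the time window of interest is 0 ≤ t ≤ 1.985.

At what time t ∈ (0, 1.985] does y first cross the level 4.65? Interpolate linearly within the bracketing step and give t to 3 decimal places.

t = 0.217

t=0.000: state=(2.300, 1.330, 3.570)
step 1 (dt=0.005): k1=(-9.700, 15.087, -6.437), k2=(-9.080, 14.913, -6.341), k3=(-9.100, 14.924, -6.340), k4=(-8.499, 14.759, -6.245); state += dt/6·(k1+2k2+2k3+k4)
t=0.005: state=(2.255, 1.405, 3.538)
t=0.010: state=(2.215, 1.478, 3.508)
t=0.015: state=(2.181, 1.549, 3.478)
continuing one RK4 step at a time; state shown every 20 steps (Δt=0.1):
t=0.100: state=(2.195, 2.701, 3.119)
t=0.200: state=(3.083, 4.316, 3.201)
t=0.215: state=(3.276, 4.606, 3.284)
next step: t=0.220: state=(3.343, 4.705, 3.317) — y has crossed 4.65
linear interpolation between t=0.215 (4.60555) and t=0.220 (4.70484) → t≈0.217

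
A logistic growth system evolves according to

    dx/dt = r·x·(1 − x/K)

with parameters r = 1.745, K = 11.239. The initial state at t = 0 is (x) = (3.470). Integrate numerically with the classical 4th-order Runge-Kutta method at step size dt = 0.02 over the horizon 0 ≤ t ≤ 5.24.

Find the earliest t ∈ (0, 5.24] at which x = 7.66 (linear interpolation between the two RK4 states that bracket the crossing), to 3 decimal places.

t = 0.898

t=0.000: state=(3.470)
step 1 (dt=0.02): k1=(4.186), k2=(4.213), k3=(4.213), k4=(4.241); state += dt/6·(k1+2k2+2k3+k4)
t=0.020: state=(3.554)
t=0.040: state=(3.640)
t=0.060: state=(3.726)
continuing one RK4 step at a time; state shown every 10 steps (Δt=0.2):
t=0.200: state=(4.357)
t=0.400: state=(5.316)
t=0.600: state=(6.293)
t=0.800: state=(7.231)
t=0.880: state=(7.583)
next step: t=0.900: state=(7.669) — x has crossed 7.66
linear interpolation between t=0.880 (7.58318) and t=0.900 (7.66874) → t≈0.898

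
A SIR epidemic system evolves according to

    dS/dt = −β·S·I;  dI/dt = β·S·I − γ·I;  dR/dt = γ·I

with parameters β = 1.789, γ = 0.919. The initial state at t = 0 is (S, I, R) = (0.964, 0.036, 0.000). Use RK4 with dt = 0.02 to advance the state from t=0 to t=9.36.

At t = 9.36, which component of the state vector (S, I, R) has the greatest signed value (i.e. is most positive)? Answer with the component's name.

t=0.000: state=(0.964, 0.036, 0.000)
step 1 (dt=0.02): k1=(-0.062, 0.029, 0.033), k2=(-0.063, 0.029, 0.033), k3=(-0.063, 0.029, 0.033), k4=(-0.063, 0.029, 0.034); state += dt/6·(k1+2k2+2k3+k4)
t=0.020: state=(0.963, 0.037, 0.001)
t=0.040: state=(0.961, 0.037, 0.001)
t=0.060: state=(0.960, 0.038, 0.002)
continuing one RK4 step at a time; state shown every 25 steps (Δt=0.5):
t=0.500: state=(0.927, 0.053, 0.020)
t=1.000: state=(0.875, 0.075, 0.049)
t=1.500: state=(0.809, 0.101, 0.090)
t=2.000: state=(0.731, 0.127, 0.142)
t=2.500: state=(0.646, 0.148, 0.206)
t=3.000: state=(0.562, 0.161, 0.277)
t=3.500: state=(0.486, 0.162, 0.352)
t=4.000: state=(0.422, 0.154, 0.425)
t=4.500: state=(0.370, 0.138, 0.492)
t=5.000: state=(0.330, 0.119, 0.551)
t=5.500: state=(0.299, 0.100, 0.601)
t=6.000: state=(0.276, 0.081, 0.643)
t=6.500: state=(0.258, 0.065, 0.676)
t=7.000: state=(0.245, 0.052, 0.703)
t=7.500: state=(0.235, 0.040, 0.724)
t=8.000: state=(0.228, 0.031, 0.741)
t=8.500: state=(0.222, 0.024, 0.753)
t=9.000: state=(0.218, 0.019, 0.763)
t=9.360: state=(0.216, 0.015, 0.769)
compare at T: S=0.216, I=0.015, R=0.769

largest component: R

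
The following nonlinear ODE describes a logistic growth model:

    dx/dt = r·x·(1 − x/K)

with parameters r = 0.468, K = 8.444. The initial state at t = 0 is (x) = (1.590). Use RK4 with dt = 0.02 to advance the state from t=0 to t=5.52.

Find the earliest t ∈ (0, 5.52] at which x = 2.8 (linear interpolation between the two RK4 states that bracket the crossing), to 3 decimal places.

t=0.000: state=(1.590)
step 1 (dt=0.02): k1=(0.604), k2=(0.606), k3=(0.606), k4=(0.608); state += dt/6·(k1+2k2+2k3+k4)
t=0.020: state=(1.602)
t=0.040: state=(1.614)
t=0.060: state=(1.627)
continuing one RK4 step at a time; state shown every 10 steps (Δt=0.2):
t=0.200: state=(1.714)
t=0.400: state=(1.846)
t=0.600: state=(1.984)
t=0.800: state=(2.130)
t=1.000: state=(2.282)
t=1.200: state=(2.442)
t=1.400: state=(2.607)
t=1.600: state=(2.779)
t=1.620: state=(2.796)
next step: t=1.640: state=(2.814) — x has crossed 2.8
linear interpolation between t=1.620 (2.79632) and t=1.640 (2.81386) → t≈1.624

t = 1.624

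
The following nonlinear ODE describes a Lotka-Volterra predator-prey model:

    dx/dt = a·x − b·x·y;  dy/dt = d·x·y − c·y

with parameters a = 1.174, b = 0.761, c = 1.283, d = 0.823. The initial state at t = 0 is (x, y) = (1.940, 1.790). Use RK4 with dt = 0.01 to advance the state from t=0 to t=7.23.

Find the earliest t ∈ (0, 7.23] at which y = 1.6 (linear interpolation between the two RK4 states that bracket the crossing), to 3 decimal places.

t = 1.889

t=0.000: state=(1.940, 1.790)
step 1 (dt=0.01): k1=(-0.365, 0.561), k2=(-0.369, 0.560), k3=(-0.369, 0.560), k4=(-0.373, 0.558); state += dt/6·(k1+2k2+2k3+k4)
t=0.010: state=(1.936, 1.796)
t=0.020: state=(1.933, 1.801)
t=0.030: state=(1.929, 1.807)
continuing one RK4 step at a time; state shown every 25 steps (Δt=0.25):
t=0.250: state=(1.828, 1.915)
t=0.500: state=(1.688, 1.996)
t=0.750: state=(1.544, 2.019)
t=1.000: state=(1.414, 1.986)
t=1.250: state=(1.309, 1.905)
t=1.500: state=(1.234, 1.795)
t=1.750: state=(1.190, 1.670)
t=1.880: state=(1.179, 1.605)
next step: t=1.890: state=(1.178, 1.600) — y has crossed 1.6
linear interpolation between t=1.880 (1.60459) and t=1.890 (1.59957) → t≈1.889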